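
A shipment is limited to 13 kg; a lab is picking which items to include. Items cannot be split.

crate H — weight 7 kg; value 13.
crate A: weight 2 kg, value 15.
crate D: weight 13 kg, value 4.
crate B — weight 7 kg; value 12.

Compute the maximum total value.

28

Treat it as a binary knapsack problem.
Allowing fractional choices, the relaxed optimum would be about 34.9, but items are indivisible.
crate A + crate B: weight 2 + 7 = 9 ≤ 13, value 15 + 12 = 27.
crate A: weight 2 ≤ 13, value 15.
crate H + crate A: weight 7 + 2 = 9 ≤ 13, value 13 + 15 = 28.
Best is crate H and crate A with total value 28.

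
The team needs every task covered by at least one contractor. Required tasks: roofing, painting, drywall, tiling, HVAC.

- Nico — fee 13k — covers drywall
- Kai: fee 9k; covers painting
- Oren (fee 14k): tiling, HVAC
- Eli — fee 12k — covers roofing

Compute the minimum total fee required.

Choose Nico, Kai, Oren, and Eli: together they cover roofing, painting, drywall, tiling, HVAC — every task.
Total fee: 13 + 9 + 14 + 12 = 48.

48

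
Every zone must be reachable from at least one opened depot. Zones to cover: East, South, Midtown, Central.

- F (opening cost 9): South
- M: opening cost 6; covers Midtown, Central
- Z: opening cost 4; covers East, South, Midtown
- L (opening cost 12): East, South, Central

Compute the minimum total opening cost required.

This is an integer covering problem.
Choose M and Z: together they cover East, South, Midtown, Central — every zone.
Total opening cost: 6 + 4 = 10.

10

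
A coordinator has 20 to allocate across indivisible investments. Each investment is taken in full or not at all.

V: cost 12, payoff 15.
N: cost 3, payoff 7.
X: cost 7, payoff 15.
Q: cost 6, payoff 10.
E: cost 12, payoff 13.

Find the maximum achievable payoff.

Allowing fractional choices, the relaxed optimum would be about 37.0, but investments are indivisible.
V + X: cost 12 + 7 = 19 ≤ 20, payoff 15 + 15 = 30.
N + X + Q: cost 3 + 7 + 6 = 16 ≤ 20, payoff 7 + 15 + 10 = 32.
Best is N, X, and Q with total payoff 32.

32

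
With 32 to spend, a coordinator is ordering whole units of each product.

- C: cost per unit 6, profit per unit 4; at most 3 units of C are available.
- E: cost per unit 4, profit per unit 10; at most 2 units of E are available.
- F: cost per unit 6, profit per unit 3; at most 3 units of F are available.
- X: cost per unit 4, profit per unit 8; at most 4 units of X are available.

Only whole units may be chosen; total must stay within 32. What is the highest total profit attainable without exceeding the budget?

E has the best ratio (10/4); taking only E gives at most 2×10 = 20 (stopped by the supply cap of 2).
Mixing does better — 1×C, 2×E, and 4×X: cost 30 ≤ 32, profit 1·4 + 2·10 + 4·8 = 56.

56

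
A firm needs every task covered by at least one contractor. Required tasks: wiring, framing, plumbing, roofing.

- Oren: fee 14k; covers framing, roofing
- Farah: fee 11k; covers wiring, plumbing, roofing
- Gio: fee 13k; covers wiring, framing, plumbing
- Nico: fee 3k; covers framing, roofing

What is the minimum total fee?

14

Choose Farah and Nico: together they cover wiring, framing, plumbing, roofing — every task.
Total fee: 11 + 3 = 14.
No cover costs less than 14.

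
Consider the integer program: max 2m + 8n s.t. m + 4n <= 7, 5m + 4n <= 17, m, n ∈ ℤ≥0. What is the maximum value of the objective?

Relaxing integrality, the LP optimum is 14.00 at (m,n) = (0, 1.75), which is not an integer point.
(m,n)=(2,1): 1·2+4·1=6≤7, 5·2+4·1=14≤17, objective 12.
(m,n)=(1,1): 1·1+4·1=5≤7, 5·1+4·1=9≤17, objective 10.
(m,n)=(0,1): 1·0+4·1=4≤7, 5·0+4·1=4≤17, objective 8.
No feasible integer point exceeds 12.

12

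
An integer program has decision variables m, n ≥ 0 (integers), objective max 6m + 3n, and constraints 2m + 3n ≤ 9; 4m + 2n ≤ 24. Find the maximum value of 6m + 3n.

(m,n)=(4,0) is feasible, giving 24.
(m,n)=(3,1) is feasible, giving 21.
No feasible integer point exceeds 24.

24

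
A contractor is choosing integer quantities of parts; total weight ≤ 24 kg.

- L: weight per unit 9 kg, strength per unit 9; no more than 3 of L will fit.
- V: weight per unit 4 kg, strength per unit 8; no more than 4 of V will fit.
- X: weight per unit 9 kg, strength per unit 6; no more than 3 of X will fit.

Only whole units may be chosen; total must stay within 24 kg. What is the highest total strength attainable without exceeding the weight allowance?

33

V has the best ratio (8/4); taking only V gives at most 4×8 = 32 (stopped by the supply cap of 4).
Mixing does better — 1×L and 3×V: weight 21 ≤ 24, strength 1·9 + 3·8 = 33.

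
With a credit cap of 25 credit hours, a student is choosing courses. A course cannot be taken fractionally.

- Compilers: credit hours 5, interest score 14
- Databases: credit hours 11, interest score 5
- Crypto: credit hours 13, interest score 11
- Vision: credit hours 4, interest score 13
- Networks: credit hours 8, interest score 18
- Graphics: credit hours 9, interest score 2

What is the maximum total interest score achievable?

45

Allowing fractional choices, the relaxed optimum would be about 51.8, but courses are indivisible.
Compilers + Vision + Networks: credit hours 5 + 4 + 8 = 17 ≤ 25, interest score 14 + 13 + 18 = 45.
Crypto + Vision + Networks: credit hours 13 + 4 + 8 = 25 ≤ 25, interest score 11 + 13 + 18 = 42.
Best is Compilers, Vision, and Networks with total interest score 45.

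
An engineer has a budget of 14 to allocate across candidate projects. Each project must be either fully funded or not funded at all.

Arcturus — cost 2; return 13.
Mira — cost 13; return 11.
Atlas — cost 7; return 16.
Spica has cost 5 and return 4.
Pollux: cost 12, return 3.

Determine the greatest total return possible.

Atlas + Spica: cost 7 + 5 = 12 ≤ 14, return 16 + 4 = 20.
Arcturus + Atlas: cost 2 + 7 = 9 ≤ 14, return 13 + 16 = 29.
Arcturus + Atlas + Spica: cost 2 + 7 + 5 = 14 ≤ 14, return 13 + 16 + 4 = 33.
Best is Arcturus, Atlas, and Spica with total return 33.

33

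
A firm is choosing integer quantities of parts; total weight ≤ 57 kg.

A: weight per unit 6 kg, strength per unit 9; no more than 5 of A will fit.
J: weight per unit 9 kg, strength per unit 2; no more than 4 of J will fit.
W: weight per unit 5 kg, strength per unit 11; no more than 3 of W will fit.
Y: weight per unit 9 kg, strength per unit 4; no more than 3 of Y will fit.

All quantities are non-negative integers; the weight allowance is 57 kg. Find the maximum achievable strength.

W has the best ratio (11/5); taking only W gives at most 3×11 = 33 (stopped by the supply cap of 3).
Mixing does better — 5×A, 3×W, and 1×Y: weight 54 ≤ 57, strength 5·9 + 3·11 + 1·4 = 82.

82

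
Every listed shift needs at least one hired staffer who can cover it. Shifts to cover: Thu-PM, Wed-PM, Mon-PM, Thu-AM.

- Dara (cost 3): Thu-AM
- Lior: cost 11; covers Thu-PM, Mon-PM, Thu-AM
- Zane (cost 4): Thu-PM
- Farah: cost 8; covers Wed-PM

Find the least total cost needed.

The greedy cost-per-new-shift heuristic would pick Dara, Zane, Farah, and Lior for 26, but a cheaper cover exists.
Choose Lior and Farah: together they cover Thu-PM, Wed-PM, Mon-PM, Thu-AM — every shift.
Total cost: 11 + 8 = 19.
No cover costs less than 19.

19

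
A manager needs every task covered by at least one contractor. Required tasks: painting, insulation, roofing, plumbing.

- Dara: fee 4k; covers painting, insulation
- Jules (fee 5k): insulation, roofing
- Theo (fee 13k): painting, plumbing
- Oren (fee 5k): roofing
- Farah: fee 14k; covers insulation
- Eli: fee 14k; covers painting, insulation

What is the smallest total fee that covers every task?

18

This is an integer covering problem.
The greedy cost-per-new-task heuristic would pick Dara, Jules, and Theo for 22, but a cheaper cover exists.
Choose Jules and Theo: together they cover painting, insulation, roofing, plumbing — every task.
Total fee: 5 + 13 = 18.
No cover costs less than 18.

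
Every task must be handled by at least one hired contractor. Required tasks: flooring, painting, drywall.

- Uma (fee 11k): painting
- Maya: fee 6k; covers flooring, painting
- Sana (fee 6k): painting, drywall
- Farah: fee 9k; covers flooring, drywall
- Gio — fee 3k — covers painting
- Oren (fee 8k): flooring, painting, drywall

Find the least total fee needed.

8

Oren alone covers flooring, painting, drywall — every task.
Total fee: 8.
No cover costs less than 8.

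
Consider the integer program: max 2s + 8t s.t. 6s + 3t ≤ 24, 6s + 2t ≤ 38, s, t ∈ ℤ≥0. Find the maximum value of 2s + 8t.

(s,t)=(0,8): 6·0+3·8=24≤24, 6·0+2·8=16≤38, objective 64.
(s,t)=(0,7): 6·0+3·7=21≤24, 6·0+2·7=14≤38, objective 56.
Maximum is 64 at (s,t)=(0,8).

64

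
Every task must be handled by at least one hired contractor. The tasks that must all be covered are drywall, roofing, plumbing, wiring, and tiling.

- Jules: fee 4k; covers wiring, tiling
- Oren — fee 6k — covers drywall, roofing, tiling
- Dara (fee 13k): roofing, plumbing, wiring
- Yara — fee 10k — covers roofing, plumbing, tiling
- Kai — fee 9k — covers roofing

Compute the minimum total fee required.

19

The greedy cost-per-new-task heuristic would pick Jules, Oren, and Yara for 20, but a cheaper cover exists.
Choose Oren and Dara: together they cover drywall, roofing, plumbing, wiring, tiling — every task.
Total fee: 6 + 13 = 19.
No cover costs less than 19.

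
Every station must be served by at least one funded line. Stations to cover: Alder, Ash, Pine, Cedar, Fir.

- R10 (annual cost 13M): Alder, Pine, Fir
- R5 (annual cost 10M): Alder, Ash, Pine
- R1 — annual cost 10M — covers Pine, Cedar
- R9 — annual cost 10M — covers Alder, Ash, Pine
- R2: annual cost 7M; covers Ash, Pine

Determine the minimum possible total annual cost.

The greedy cost-per-new-station heuristic would pick R5, R1, and R10 for 33, but a cheaper cover exists.
Choose R10, R1, and R2: together they cover Alder, Ash, Pine, Cedar, Fir — every station.
Total annual cost: 13 + 10 + 7 = 30.
No cover costs less than 30.

30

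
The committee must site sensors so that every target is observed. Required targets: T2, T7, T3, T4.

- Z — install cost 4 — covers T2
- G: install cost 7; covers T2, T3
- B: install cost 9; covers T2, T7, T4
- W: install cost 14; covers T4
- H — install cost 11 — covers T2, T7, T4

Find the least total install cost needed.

This is an integer covering problem.
Choose G and B: together they cover T2, T7, T3, T4 — every target.
Total install cost: 7 + 9 = 16.

16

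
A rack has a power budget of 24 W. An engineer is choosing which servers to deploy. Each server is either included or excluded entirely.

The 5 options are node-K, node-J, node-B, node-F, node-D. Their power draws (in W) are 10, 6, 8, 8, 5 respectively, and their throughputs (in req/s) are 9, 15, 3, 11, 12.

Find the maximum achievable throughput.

This is a 0-1 knapsack instance.
node-K + node-J + node-D: power draw 10 + 6 + 5 = 21 ≤ 24, throughput 9 + 15 + 12 = 36.
node-J + node-F + node-D: power draw 6 + 8 + 5 = 19 ≤ 24, throughput 15 + 11 + 12 = 38.
node-K + node-J + node-F: power draw 10 + 6 + 8 = 24 ≤ 24, throughput 9 + 15 + 11 = 35.
Best is node-J, node-F, and node-D with total throughput 38.

38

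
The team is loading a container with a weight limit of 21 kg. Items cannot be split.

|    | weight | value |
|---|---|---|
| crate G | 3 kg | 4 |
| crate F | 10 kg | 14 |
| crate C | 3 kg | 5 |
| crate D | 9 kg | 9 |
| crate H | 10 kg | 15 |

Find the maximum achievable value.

Take crate F and crate H: weight 10 + 10 = 20 ≤ 21, value 14 + 15 = 29.
No other feasible combination does better.

29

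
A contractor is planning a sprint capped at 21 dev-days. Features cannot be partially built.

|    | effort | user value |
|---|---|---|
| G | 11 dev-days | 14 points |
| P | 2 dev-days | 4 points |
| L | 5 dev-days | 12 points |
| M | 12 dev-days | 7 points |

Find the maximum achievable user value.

G + P + L: effort 11 + 2 + 5 = 18 ≤ 21, user value 14 + 4 + 12 = 30.
G + L: effort 11 + 5 = 16 ≤ 21, user value 14 + 12 = 26.
Best is G, P, and L with total user value 30.

30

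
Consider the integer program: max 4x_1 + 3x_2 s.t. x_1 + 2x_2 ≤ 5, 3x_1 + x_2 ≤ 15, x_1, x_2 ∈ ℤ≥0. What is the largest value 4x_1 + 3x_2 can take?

(x_1,x_2)=(5,0): 1·5+2·0=5≤5, 3·5+1·0=15≤15, objective 20.
(x_1,x_2)=(4,0): 1·4+2·0=4≤5, 3·4+1·0=12≤15, objective 16.
The best lattice point is (5,0), giving 20.

20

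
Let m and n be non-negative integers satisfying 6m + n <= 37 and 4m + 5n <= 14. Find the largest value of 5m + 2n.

Relaxing integrality, the LP optimum is 17.50 at (m,n) = (3.5, 0), which is not an integer point.
(m,n)=(3,0): 6·3+1·0=18≤37, 4·3+5·0=12≤14, objective 15.
(m,n)=(2,1): 6·2+1·1=13≤37, 4·2+5·1=13≤14, objective 12.
(m,n)=(2,0): 6·2+1·0=12≤37, 4·2+5·0=8≤14, objective 10.
Maximum is 15 at (m,n)=(3,0).

15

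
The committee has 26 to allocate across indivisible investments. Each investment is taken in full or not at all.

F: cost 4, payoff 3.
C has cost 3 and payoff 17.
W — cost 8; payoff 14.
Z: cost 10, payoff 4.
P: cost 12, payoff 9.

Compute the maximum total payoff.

40

Allowing fractional choices, the relaxed optimum would be about 42.2, but investments are indivisible.
F + C + W + Z: cost 4 + 3 + 8 + 10 = 25 ≤ 26, payoff 3 + 17 + 14 + 4 = 38.
C + W + P: cost 3 + 8 + 12 = 23 ≤ 26, payoff 17 + 14 + 9 = 40.
Best is C, W, and P with total payoff 40.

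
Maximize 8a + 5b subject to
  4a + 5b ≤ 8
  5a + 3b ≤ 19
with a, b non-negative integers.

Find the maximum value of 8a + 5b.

16

(a,b)=(2,0): 4·2+5·0=8≤8, 5·2+3·0=10≤19, objective 16.
(a,b)=(1,0): 4·1+5·0=4≤8, 5·1+3·0=5≤19, objective 8.
The best lattice point is (2,0), giving 16.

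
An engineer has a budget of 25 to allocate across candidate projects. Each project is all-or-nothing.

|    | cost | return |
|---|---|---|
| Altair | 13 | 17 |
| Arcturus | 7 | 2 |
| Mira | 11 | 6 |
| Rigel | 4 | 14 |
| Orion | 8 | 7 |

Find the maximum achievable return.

Altair + Arcturus + Rigel: cost 13 + 7 + 4 = 24 ≤ 25, return 17 + 2 + 14 = 33.
Altair + Rigel: cost 13 + 4 = 17 ≤ 25, return 17 + 14 = 31.
Altair + Rigel + Orion: cost 13 + 4 + 8 = 25 ≤ 25, return 17 + 14 + 7 = 38.
Best is Altair, Rigel, and Orion with total return 38.

38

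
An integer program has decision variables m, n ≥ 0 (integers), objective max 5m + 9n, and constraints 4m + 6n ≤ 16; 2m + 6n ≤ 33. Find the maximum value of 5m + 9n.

The continuous relaxation peaks at (0, 2.67) with value 24.00; rounding to a feasible lattice point costs some objective.
(m,n)=(1,2): 4·1+6·2=16≤16, 2·1+6·2=14≤33, objective 23.
(m,n)=(2,1): 4·2+6·1=14≤16, 2·2+6·1=10≤33, objective 19.
Maximum is 23 at (m,n)=(1,2).

23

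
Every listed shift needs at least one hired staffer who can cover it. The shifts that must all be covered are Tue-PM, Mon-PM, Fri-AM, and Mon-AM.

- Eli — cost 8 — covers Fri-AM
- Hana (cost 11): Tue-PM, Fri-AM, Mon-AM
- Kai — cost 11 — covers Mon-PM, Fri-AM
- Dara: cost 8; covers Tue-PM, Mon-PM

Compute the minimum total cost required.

19

This is an integer covering problem.
Choose Hana and Dara: together they cover Tue-PM, Mon-PM, Fri-AM, Mon-AM — every shift.
Total cost: 11 + 8 = 19.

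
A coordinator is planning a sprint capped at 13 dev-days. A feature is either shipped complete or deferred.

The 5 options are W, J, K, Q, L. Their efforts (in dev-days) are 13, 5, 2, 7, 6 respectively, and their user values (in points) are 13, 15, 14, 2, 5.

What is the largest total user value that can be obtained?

34

Treat it as a binary knapsack problem.
Take J, K, and L: effort 5 + 2 + 6 = 13 ≤ 13, user value 15 + 14 + 5 = 34.
No other feasible combination does better.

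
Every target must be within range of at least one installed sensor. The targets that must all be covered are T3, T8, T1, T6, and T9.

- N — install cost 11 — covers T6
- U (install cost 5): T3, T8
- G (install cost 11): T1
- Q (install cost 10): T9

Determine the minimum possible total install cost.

37

Choose N, U, G, and Q: together they cover T3, T8, T1, T6, T9 — every target.
Total install cost: 11 + 5 + 11 + 10 = 37.
No cover costs less than 37.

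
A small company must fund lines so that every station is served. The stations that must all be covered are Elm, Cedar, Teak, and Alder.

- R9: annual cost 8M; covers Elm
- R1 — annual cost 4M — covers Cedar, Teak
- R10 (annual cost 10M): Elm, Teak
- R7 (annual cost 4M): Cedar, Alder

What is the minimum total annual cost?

The greedy cost-per-new-station heuristic would pick R1, R7, and R9 for 16, but a cheaper cover exists.
Choose R10 and R7: together they cover Elm, Cedar, Teak, Alder — every station.
Total annual cost: 10 + 4 = 14.
No cover costs less than 14.

14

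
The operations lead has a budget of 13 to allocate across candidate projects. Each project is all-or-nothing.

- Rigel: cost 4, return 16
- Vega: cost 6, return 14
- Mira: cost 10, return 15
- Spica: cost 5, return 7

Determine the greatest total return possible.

Rigel + Spica: cost 4 + 5 = 9 ≤ 13, return 16 + 7 = 23.
Vega + Spica: cost 6 + 5 = 11 ≤ 13, return 14 + 7 = 21.
Rigel + Vega: cost 4 + 6 = 10 ≤ 13, return 16 + 14 = 30.
Best is Rigel and Vega with total return 30.

30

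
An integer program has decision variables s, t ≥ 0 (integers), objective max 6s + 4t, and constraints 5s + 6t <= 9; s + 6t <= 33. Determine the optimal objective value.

The continuous relaxation peaks at (1.8, 0) with value 10.80; rounding to a feasible lattice point costs some objective.
(s,t)=(1,0) is feasible, giving 6.
(s,t)=(0,1) is feasible, giving 4.
(s,t)=(0,0) is feasible, giving 0.
The best lattice point is (1,0), giving 6.

6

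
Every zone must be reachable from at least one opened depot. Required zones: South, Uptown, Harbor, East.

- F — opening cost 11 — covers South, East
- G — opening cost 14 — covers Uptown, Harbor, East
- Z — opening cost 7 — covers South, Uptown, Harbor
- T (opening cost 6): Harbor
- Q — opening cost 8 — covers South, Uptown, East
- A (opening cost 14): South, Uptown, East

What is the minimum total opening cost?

14

The greedy cost-per-new-zone heuristic would pick Z and Q for 15, but a cheaper cover exists.
Choose T and Q: together they cover South, Uptown, Harbor, East — every zone.
Total opening cost: 6 + 8 = 14.
No cover costs less than 14.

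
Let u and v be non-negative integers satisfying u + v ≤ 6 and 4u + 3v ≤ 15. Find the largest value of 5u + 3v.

18

(u,v)=(3,1): 1·3+1·1=4≤6, 4·3+3·1=15≤15, objective 18.
(u,v)=(2,2): 1·2+1·2=4≤6, 4·2+3·2=14≤15, objective 16.
(u,v)=(3,0): 1·3+1·0=3≤6, 4·3+3·0=12≤15, objective 15.
(u,v)=(2,1): 1·2+1·1=3≤6, 4·2+3·1=11≤15, objective 13.
Maximum is 18 at (u,v)=(3,1).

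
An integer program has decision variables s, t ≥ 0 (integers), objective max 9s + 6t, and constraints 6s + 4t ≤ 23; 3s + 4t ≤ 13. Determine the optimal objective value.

(s,t)=(3,1): 6·3+4·1=22≤23, 3·3+4·1=13≤13, objective 33.
(s,t)=(3,0): 6·3+4·0=18≤23, 3·3+4·0=9≤13, objective 27.
(s,t)=(2,1): 6·2+4·1=16≤23, 3·2+4·1=10≤13, objective 24.
The best lattice point is (3,1), giving 33.

33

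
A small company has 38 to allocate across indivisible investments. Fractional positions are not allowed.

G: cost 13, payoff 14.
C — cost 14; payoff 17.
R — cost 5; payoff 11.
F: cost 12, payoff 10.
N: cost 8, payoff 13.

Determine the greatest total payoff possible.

48

Allowing fractional choices, the relaxed optimum would be about 52.8, but investments are indivisible.
G + C + N: cost 13 + 14 + 8 = 35 ≤ 38, payoff 14 + 17 + 13 = 44.
G + C + R: cost 13 + 14 + 5 = 32 ≤ 38, payoff 14 + 17 + 11 = 42.
G + R + F + N: cost 13 + 5 + 12 + 8 = 38 ≤ 38, payoff 14 + 11 + 10 + 13 = 48.
Best is G, R, F, and N with total payoff 48.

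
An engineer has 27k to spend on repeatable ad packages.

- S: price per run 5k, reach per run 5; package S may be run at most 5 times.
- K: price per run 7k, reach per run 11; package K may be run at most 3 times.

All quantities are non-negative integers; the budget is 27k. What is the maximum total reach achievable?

This is a bounded integer knapsack.
1×S and 3×K: price 26 ≤ 27, reach 1·5 + 3·11 = 38.
3×K: price 21 ≤ 27, reach 3·11 = 33.
Best is 38.

38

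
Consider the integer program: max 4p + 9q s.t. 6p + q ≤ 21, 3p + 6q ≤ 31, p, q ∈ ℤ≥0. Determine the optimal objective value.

The continuous relaxation peaks at (0, 5.17) with value 46.50; rounding to a feasible lattice point costs some objective.
(p,q)=(0,5): 6·0+1·5=5≤21, 3·0+6·5=30≤31, objective 45.
(p,q)=(1,4): 6·1+1·4=10≤21, 3·1+6·4=27≤31, objective 40.
Maximum is 45 at (p,q)=(0,5).

45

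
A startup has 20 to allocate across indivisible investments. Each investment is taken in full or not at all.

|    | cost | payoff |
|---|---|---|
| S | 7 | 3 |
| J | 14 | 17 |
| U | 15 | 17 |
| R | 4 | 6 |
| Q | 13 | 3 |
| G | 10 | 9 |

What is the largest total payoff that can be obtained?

23

Treat it as a binary knapsack problem.
Allowing fractional choices, the relaxed optimum would be about 25.3, but investments are indivisible.
J + R: cost 14 + 4 = 18 ≤ 20, payoff 17 + 6 = 23.
J: cost 14 ≤ 20, payoff 17.
U + R: cost 15 + 4 = 19 ≤ 20, payoff 17 + 6 = 23.
The maximum payoff is 23; one optimal choice is J and R.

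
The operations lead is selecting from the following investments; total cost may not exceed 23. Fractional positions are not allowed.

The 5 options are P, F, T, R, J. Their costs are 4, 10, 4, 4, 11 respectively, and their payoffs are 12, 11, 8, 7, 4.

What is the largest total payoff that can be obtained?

38

P + T + R + J: cost 4 + 4 + 4 + 11 = 23 ≤ 23, payoff 12 + 8 + 7 + 4 = 31.
P + F + T: cost 4 + 10 + 4 = 18 ≤ 23, payoff 12 + 11 + 8 = 31.
P + F + T + R: cost 4 + 10 + 4 + 4 = 22 ≤ 23, payoff 12 + 11 + 8 + 7 = 38.
Best is P, F, T, and R with total payoff 38.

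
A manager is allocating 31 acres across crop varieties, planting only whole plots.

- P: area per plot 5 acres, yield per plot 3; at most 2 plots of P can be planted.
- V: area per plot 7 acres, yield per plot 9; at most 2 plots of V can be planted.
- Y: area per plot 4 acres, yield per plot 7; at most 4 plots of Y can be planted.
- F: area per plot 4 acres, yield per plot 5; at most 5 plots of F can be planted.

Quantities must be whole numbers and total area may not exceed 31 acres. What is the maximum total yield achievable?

1×V, 4×Y, and 2×F: area 31 ≤ 31, yield 1·9 + 4·7 + 2·5 = 47.
2×V and 4×Y: area 30 ≤ 31, yield 2·9 + 4·7 = 46.
Best is 47.

47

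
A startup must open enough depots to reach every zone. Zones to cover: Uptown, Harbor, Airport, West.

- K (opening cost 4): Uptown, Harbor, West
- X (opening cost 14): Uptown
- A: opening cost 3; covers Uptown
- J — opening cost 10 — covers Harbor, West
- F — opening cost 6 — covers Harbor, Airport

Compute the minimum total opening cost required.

Choose K and F: together they cover Uptown, Harbor, Airport, West — every zone.
Total opening cost: 4 + 6 = 10.
No cover costs less than 10.

10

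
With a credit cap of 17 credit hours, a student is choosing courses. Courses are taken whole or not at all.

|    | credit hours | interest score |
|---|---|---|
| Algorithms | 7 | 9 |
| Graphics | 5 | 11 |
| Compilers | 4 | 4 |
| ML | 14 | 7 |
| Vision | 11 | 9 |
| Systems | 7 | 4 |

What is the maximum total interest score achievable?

Treat it as a binary knapsack problem.
Algorithms + Graphics: credit hours 7 + 5 = 12 ≤ 17, interest score 9 + 11 = 20.
Algorithms + Graphics + Compilers: credit hours 7 + 5 + 4 = 16 ≤ 17, interest score 9 + 11 + 4 = 24.
Best is Algorithms, Graphics, and Compilers with total interest score 24.

24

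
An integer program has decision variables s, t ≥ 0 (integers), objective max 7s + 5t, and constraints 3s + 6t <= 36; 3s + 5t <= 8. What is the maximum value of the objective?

14

(s,t)=(2,0): 3·2+6·0=6≤36, 3·2+5·0=6≤8, objective 14.
(s,t)=(1,1): 3·1+6·1=9≤36, 3·1+5·1=8≤8, objective 12.
Maximum is 14 at (s,t)=(2,0).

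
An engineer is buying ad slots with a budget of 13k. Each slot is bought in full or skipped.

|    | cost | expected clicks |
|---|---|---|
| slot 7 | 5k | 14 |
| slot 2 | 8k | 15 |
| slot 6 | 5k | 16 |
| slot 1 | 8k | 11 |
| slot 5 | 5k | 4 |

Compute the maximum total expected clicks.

31

This is an integer program with binary decision variables.
Take slot 2 and slot 6: cost 8 + 5 = 13 ≤ 13, expected clicks 15 + 16 = 31.
No other feasible combination does better.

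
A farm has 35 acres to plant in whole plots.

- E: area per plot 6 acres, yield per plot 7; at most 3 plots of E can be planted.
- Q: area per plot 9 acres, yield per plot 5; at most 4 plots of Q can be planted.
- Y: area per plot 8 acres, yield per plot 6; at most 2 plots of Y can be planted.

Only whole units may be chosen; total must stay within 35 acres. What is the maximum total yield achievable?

33

3×E and 2×Y: area 34 ≤ 35, yield 3·7 + 2·6 = 33.
3×E, 1×Q, and 1×Y: area 35 ≤ 35, yield 3·7 + 1·5 + 1·6 = 32.
Best is 33.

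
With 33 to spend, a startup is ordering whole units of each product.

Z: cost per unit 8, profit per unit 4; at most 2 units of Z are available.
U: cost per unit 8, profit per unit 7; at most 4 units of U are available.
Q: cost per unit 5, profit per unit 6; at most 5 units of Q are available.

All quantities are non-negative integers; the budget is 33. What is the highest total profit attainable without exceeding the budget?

37

Take 1×U and 5×Q: cost 33 ≤ 33, profit 1·7 + 5·6 = 37.
Q has the best ratio (6/5) and is taken to its limit of 5; remaining capacity is filled optimally with the others.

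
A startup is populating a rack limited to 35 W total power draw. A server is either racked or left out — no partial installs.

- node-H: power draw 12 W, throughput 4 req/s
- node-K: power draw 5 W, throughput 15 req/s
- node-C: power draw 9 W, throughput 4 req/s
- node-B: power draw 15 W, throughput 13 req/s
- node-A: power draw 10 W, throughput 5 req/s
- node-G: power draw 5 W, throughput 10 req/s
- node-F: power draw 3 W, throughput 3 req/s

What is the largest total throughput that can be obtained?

Allowing fractional choices, the relaxed optimum would be about 44.5, but servers are indivisible.
node-K + node-C + node-B + node-G: power draw 5 + 9 + 15 + 5 = 34 ≤ 35, throughput 15 + 4 + 13 + 10 = 42.
node-K + node-B + node-A + node-G: power draw 5 + 15 + 10 + 5 = 35 ≤ 35, throughput 15 + 13 + 5 + 10 = 43.
node-K + node-B + node-G + node-F: power draw 5 + 15 + 5 + 3 = 28 ≤ 35, throughput 15 + 13 + 10 + 3 = 41.
Best is node-K, node-B, node-A, and node-G with total throughput 43.

43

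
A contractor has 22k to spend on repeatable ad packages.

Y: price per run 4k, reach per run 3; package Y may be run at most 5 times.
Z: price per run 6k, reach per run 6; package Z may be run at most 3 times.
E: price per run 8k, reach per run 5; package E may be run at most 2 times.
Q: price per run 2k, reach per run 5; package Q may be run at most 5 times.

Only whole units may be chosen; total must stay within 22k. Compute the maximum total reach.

1×Y, 1×Z, and 5×Q: price 20 ≤ 22, reach 1·3 + 1·6 + 5·5 = 34.
2×Z and 5×Q: price 22 ≤ 22, reach 2·6 + 5·5 = 37.
Best is 37.

37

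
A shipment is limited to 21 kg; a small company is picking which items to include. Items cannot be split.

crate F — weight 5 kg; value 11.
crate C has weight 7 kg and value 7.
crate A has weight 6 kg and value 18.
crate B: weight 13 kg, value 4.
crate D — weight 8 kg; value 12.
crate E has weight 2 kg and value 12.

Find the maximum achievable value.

53

Treat it as a binary knapsack problem.
crate F + crate A + crate D + crate E: weight 5 + 6 + 8 + 2 = 21 ≤ 21, value 11 + 18 + 12 + 12 = 53.
crate F + crate C + crate A + crate E: weight 5 + 7 + 6 + 2 = 20 ≤ 21, value 11 + 7 + 18 + 12 = 48.
crate A + crate D + crate E: weight 6 + 8 + 2 = 16 ≤ 21, value 18 + 12 + 12 = 42.
Best is crate F, crate A, crate D, and crate E with total value 53.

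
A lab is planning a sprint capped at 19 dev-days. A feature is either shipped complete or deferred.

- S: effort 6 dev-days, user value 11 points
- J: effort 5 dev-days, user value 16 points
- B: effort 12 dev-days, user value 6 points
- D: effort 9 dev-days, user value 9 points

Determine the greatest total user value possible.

Take S and J: effort 6 + 5 = 11 ≤ 19, user value 11 + 16 = 27.
No other feasible combination does better.

27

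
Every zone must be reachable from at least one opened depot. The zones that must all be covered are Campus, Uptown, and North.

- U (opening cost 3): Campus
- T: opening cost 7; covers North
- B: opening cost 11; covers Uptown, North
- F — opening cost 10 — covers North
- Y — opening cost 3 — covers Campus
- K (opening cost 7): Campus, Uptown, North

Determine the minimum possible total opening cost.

K alone covers Campus, Uptown, North — every zone.
Total opening cost: 7.
No cover costs less than 7.

7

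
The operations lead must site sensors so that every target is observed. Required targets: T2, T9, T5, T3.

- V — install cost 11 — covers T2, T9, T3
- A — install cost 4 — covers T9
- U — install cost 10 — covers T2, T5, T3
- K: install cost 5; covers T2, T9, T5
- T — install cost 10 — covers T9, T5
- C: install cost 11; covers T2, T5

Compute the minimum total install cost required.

This is an integer covering problem.
Choose A and U: together they cover T2, T9, T5, T3 — every target.
Total install cost: 4 + 10 = 14.

14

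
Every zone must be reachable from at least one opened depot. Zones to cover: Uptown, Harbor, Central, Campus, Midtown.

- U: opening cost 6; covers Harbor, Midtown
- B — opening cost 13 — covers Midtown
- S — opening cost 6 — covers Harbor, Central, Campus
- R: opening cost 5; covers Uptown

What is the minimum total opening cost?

Choose U, S, and R: together they cover Uptown, Harbor, Central, Campus, Midtown — every zone.
Total opening cost: 6 + 6 + 5 = 17.
No cover costs less than 17.

17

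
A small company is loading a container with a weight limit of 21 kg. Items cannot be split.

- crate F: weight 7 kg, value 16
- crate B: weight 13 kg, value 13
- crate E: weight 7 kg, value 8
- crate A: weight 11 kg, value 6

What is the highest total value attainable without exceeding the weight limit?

Treat it as a binary knapsack problem.
Allowing fractional choices, the relaxed optimum would be about 31.0, but items are indivisible.
crate F + crate A: weight 7 + 11 = 18 ≤ 21, value 16 + 6 = 22.
crate F + crate E: weight 7 + 7 = 14 ≤ 21, value 16 + 8 = 24.
crate F + crate B: weight 7 + 13 = 20 ≤ 21, value 16 + 13 = 29.
Best is crate F and crate B with total value 29.

29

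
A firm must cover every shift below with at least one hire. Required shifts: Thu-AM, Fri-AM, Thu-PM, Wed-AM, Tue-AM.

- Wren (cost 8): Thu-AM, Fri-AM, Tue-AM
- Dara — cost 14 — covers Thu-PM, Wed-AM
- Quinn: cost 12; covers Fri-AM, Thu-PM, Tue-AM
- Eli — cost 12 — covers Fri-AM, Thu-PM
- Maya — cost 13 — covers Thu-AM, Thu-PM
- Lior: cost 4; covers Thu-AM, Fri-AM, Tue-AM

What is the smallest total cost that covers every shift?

Choose Dara and Lior: together they cover Thu-AM, Fri-AM, Thu-PM, Wed-AM, Tue-AM — every shift.
Total cost: 14 + 4 = 18.

18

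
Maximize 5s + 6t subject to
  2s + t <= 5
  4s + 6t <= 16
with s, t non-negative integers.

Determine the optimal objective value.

Relaxing integrality, the LP optimum is 17.75 at (s,t) = (1.75, 1.5), which is not an integer point.
(s,t)=(1,2) is feasible, giving 17.
(s,t)=(2,1) is feasible, giving 16.
The best lattice point is (1,2), giving 17.

17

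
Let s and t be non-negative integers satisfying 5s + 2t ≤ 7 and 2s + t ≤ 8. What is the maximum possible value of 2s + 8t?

The continuous relaxation peaks at (0, 3.5) with value 28.00; rounding to a feasible lattice point costs some objective.
(s,t)=(0,3): 5·0+2·3=6≤7, 2·0+1·3=3≤8, objective 24.
(s,t)=(0,2): 5·0+2·2=4≤7, 2·0+1·2=2≤8, objective 16.
Maximum is 24 at (s,t)=(0,3).

24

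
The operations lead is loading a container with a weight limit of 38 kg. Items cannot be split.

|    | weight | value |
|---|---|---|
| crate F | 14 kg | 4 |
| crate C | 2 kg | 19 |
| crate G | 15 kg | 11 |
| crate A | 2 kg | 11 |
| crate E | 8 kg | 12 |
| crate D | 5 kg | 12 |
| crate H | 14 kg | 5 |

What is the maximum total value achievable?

65

crate C + crate A + crate E + crate D + crate H: weight 2 + 2 + 8 + 5 + 14 = 31 ≤ 38, value 19 + 11 + 12 + 12 + 5 = 59.
crate C + crate G + crate A + crate E + crate D: weight 2 + 15 + 2 + 8 + 5 = 32 ≤ 38, value 19 + 11 + 11 + 12 + 12 = 65.
crate F + crate C + crate A + crate E + crate D: weight 14 + 2 + 2 + 8 + 5 = 31 ≤ 38, value 4 + 19 + 11 + 12 + 12 = 58.
Best is crate C, crate G, crate A, crate E, and crate D with total value 65.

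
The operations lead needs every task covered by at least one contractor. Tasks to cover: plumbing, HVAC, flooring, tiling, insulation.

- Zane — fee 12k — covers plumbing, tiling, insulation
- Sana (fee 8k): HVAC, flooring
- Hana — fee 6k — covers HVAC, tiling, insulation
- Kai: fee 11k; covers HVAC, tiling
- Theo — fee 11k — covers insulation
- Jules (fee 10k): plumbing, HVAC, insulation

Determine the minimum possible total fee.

20

This is an integer covering problem.
The greedy cost-per-new-task heuristic would pick Hana, Sana, and Jules for 24, but a cheaper cover exists.
Choose Zane and Sana: together they cover plumbing, HVAC, flooring, tiling, insulation — every task.
Total fee: 12 + 8 = 20.
No cover costs less than 20.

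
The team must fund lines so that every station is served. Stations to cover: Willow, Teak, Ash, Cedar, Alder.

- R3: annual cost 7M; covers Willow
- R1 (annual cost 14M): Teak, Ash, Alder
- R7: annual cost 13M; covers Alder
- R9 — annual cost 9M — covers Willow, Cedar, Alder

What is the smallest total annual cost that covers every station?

23

Choose R1 and R9: together they cover Willow, Teak, Ash, Cedar, Alder — every station.
Total annual cost: 14 + 9 = 23.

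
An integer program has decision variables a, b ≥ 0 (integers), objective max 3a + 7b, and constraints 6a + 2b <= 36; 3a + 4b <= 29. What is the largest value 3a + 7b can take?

The continuous relaxation peaks at (0, 7.25) with value 50.75; rounding to a feasible lattice point costs some objective.
(a,b)=(0,7): 6·0+2·7=14≤36, 3·0+4·7=28≤29, objective 49.
(a,b)=(1,6): 6·1+2·6=18≤36, 3·1+4·6=27≤29, objective 45.
(a,b)=(0,6): 6·0+2·6=12≤36, 3·0+4·6=24≤29, objective 42.
Maximum is 49 at (a,b)=(0,7).

49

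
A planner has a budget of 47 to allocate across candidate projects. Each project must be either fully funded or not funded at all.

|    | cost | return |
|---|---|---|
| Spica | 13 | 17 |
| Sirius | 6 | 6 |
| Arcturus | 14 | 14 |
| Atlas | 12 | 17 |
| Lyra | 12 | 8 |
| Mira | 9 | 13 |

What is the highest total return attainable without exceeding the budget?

Spica + Sirius + Arcturus + Atlas: cost 13 + 6 + 14 + 12 = 45 ≤ 47, return 17 + 6 + 14 + 17 = 54.
Spica + Sirius + Atlas + Mira: cost 13 + 6 + 12 + 9 = 40 ≤ 47, return 17 + 6 + 17 + 13 = 53.
Spica + Atlas + Lyra + Mira: cost 13 + 12 + 12 + 9 = 46 ≤ 47, return 17 + 17 + 8 + 13 = 55.
Best is Spica, Atlas, Lyra, and Mira with total return 55.

55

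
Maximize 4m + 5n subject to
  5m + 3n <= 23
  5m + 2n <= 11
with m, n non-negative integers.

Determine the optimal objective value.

(m,n)=(0,5): 5·0+3·5=15≤23, 5·0+2·5=10≤11, objective 25.
(m,n)=(0,4): 5·0+3·4=12≤23, 5·0+2·4=8≤11, objective 20.
The best lattice point is (0,5), giving 25.

25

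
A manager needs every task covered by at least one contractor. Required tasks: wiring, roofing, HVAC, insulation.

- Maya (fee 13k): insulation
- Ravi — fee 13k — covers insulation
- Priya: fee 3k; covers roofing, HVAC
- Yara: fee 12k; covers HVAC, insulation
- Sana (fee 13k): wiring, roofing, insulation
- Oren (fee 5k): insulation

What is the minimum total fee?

This is an integer covering problem.
Choose Priya and Sana: together they cover wiring, roofing, HVAC, insulation — every task.
Total fee: 3 + 13 = 16.

16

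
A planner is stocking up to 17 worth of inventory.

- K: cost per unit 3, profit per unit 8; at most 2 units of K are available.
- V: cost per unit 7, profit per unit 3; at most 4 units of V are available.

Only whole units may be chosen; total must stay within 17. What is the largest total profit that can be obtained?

19

This is a bounded integer knapsack.
K has the best ratio (8/3); taking only K gives at most 2×8 = 16 (stopped by the supply cap of 2).
Mixing does better — 2×K and 1×V: cost 13 ≤ 17, profit 2·8 + 1·3 = 19.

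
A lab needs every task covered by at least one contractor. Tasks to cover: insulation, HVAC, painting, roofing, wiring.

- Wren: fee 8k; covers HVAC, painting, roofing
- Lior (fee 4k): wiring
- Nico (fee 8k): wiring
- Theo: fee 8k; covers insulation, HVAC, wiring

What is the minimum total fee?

This is an integer covering problem.
The greedy cost-per-new-task heuristic would pick Wren, Lior, and Theo for 20, but a cheaper cover exists.
Choose Wren and Theo: together they cover insulation, HVAC, painting, roofing, wiring — every task.
Total fee: 8 + 8 = 16.
No cover costs less than 16.

16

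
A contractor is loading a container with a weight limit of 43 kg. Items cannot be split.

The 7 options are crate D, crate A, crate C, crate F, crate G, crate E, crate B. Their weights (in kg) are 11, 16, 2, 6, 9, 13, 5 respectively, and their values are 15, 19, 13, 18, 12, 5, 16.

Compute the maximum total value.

crate A + crate C + crate F + crate G + crate B: weight 16 + 2 + 6 + 9 + 5 = 38 ≤ 43, value 19 + 13 + 18 + 12 + 16 = 78.
crate D + crate A + crate C + crate F + crate B: weight 11 + 16 + 2 + 6 + 5 = 40 ≤ 43, value 15 + 19 + 13 + 18 + 16 = 81.
Best is crate D, crate A, crate C, crate F, and crate B with total value 81.

81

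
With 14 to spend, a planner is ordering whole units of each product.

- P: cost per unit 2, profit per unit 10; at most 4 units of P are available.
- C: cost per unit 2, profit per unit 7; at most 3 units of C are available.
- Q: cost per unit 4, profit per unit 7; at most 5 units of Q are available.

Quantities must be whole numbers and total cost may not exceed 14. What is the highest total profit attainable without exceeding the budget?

This is a bounded integer knapsack.
P has the best ratio (10/2); taking only P gives at most 4×10 = 40 (stopped by the supply cap of 4).
Mixing does better — 4×P and 3×C: cost 14 ≤ 14, profit 4·10 + 3·7 = 61.

61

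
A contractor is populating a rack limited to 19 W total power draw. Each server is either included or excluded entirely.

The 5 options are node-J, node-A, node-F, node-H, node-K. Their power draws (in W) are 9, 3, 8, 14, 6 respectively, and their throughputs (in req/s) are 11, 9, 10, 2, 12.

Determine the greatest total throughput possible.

This is a 0-1 knapsack instance.
node-J + node-A + node-K: power draw 9 + 3 + 6 = 18 ≤ 19, throughput 11 + 9 + 12 = 32.
node-J + node-K: power draw 9 + 6 = 15 ≤ 19, throughput 11 + 12 = 23.
node-A + node-F + node-K: power draw 3 + 8 + 6 = 17 ≤ 19, throughput 9 + 10 + 12 = 31.
Best is node-J, node-A, and node-K with total throughput 32.

32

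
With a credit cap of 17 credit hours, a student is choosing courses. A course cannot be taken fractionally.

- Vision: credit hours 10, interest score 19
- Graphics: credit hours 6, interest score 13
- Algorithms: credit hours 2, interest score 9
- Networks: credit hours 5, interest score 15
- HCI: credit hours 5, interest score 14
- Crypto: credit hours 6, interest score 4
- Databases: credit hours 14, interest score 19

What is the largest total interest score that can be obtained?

This is a 0-1 knapsack instance.
Allowing fractional choices, the relaxed optimum would be about 48.8, but courses are indivisible.
Graphics + Networks + HCI: credit hours 6 + 5 + 5 = 16 ≤ 17, interest score 13 + 15 + 14 = 42.
Vision + Algorithms + HCI: credit hours 10 + 2 + 5 = 17 ≤ 17, interest score 19 + 9 + 14 = 42.
Vision + Algorithms + Networks: credit hours 10 + 2 + 5 = 17 ≤ 17, interest score 19 + 9 + 15 = 43.
Best is Vision, Algorithms, and Networks with total interest score 43.

43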